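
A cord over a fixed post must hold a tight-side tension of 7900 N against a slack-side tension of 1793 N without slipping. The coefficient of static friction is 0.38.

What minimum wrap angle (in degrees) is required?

β_min ≈ 224°

T₂/T₁ = e^{μβ} → β = ln(T₂/T₁)/μ.
β = ln(7900/1793)/0.38 = 1.483/0.38 = 3.903 rad.
In degrees: β = 3.903 × 180/π = 224°.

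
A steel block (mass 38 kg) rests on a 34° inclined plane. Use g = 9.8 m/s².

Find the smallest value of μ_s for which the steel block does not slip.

At the slip threshold m g sin θ = μ_s m g cos θ, so μ_s,min = tan θ.
μ_s,min = tan 34° = 0.675.

μ_s,min ≈ 0.675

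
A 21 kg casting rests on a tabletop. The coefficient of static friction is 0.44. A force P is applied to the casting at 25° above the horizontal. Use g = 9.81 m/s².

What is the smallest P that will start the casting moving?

P ≈ 83 N

N = m g − P sin α (the pull lifts the casting).
At impending slip, P cos α = μ_s N = μ_s (m g − P sin α).
Solving: P (cos α + μ_s sin α) = μ_s m g → P = 0.44×206/(cos 25° + 0.44 sin 25°) = 90.6/1.092 = 83 N.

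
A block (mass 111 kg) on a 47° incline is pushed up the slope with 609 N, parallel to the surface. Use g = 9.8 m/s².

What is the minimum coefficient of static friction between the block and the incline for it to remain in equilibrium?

N = m g cos θ = 741.9 N.
Friction must make up the shortfall along the incline: f = m g sin θ − P = 795.6 − 609 = 186.6 N.
At the threshold f = μ_s N, so μ_s,min = 186.6/741.9 = 0.251.

μ_s,min ≈ 0.251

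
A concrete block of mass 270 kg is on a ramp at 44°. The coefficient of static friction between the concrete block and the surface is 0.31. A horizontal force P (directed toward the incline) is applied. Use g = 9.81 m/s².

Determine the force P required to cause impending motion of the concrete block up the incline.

At impending motion up the slope, friction acts down-slope at its limit: f = μ_s N.
Perpendicular to the incline: N = m g cos θ + P sin θ.
Along the incline: P cos θ = m g sin θ + μ_s N = m g sin θ + μ_s (m g cos θ + P sin θ).
Solving, P (cos θ − μ_s sin θ) = m g (sin θ + μ_s cos θ), so P = 270×9.81×(sin 44° + 0.31 cos 44°)/(cos 44° − 0.31 sin 44°) = 2650×0.9177/0.504 = 4820 N.

P ≈ 4820 N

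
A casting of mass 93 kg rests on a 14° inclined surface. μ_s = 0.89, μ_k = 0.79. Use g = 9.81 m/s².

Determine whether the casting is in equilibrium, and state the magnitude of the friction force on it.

N = m g cos θ = 885 N.
Down-slope weight component: m g sin θ = 221 N.
μ_s N = 788 N.
221 ≤ 788 N, so it stays put; friction = 221 N.

f ≈ 221 N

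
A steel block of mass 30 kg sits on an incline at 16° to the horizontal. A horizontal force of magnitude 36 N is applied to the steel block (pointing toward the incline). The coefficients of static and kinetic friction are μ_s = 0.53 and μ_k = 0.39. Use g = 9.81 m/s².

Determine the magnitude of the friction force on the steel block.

f ≈ 46.5 N (up the incline)

Resolve perpendicular to the incline: N = m g cos θ + P sin θ = 30×9.81×cos 16° + 36×sin 16° = 292.8 N.
Parallel to the incline: P cos θ − m g sin θ = 34.61 − 81.12 = -46.51 N; the friction needed to balance this is 46.51 N acting up the slope.
Maximum static friction: μ_s N = 0.53 × 292.8 = 155.2 N.
Since 46.51 N is within the 155.2 N limit, the steel block stays put and friction is exactly 46.5 N.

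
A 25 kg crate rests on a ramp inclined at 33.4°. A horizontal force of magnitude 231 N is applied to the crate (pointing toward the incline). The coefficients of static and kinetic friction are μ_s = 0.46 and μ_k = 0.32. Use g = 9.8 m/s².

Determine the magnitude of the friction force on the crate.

Normal direction: N = m g cos θ + P sin θ = 331.7 N.
Parallel to the incline: P cos θ − m g sin θ = 192.8 − 134.9 = 57.98 N; the friction needed to balance this is 57.98 N acting down the slope.
Maximum static friction: μ_s N = 0.46 × 331.7 = 152.6 N.
Since 57.98 N is within the 152.6 N limit, the crate stays put and friction is exactly 58 N.

f ≈ 58 N (down the incline)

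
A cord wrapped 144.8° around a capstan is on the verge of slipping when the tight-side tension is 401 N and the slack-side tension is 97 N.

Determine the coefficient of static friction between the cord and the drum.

μ ≈ 0.562

T₂/T₁ = e^{μβ} → μ = ln(T₂/T₁)/β.
β = 144.8° = 2.527 rad.
μ = ln(401/97)/2.527 = ln(4.134)/2.527 = 0.562.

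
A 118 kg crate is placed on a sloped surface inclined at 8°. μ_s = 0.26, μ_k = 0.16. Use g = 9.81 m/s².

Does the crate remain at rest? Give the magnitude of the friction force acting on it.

N = m g cos θ = 1150 N.
Down-slope weight component: m g sin θ = 161 N.
μ_s N = 298 N.
161 ≤ 298 N, so it stays put; friction = 161 N.

f ≈ 161 N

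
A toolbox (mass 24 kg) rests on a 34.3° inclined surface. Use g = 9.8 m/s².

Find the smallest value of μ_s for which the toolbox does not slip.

At the slip threshold m g sin θ = μ_s m g cos θ, so μ_s,min = tan θ.
μ_s,min = tan 34.3° = 0.682.

μ_s,min ≈ 0.682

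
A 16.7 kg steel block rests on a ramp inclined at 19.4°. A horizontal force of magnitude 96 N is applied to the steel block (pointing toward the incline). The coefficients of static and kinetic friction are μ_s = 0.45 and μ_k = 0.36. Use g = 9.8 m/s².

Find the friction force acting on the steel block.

f ≈ 36.2 N (down the incline)

The horizontal push has a component P sin θ into the surface, so N = m g cos θ + P sin θ = 154.4 + 31.89 = 186.3 N.
Parallel to the incline: P cos θ − m g sin θ = 90.55 − 54.36 = 36.19 N; the friction needed to balance this is 36.19 N acting down the slope.
Maximum static friction: μ_s N = 0.45 × 186.3 = 83.81 N.
Since 36.19 N is within the 83.81 N limit, the steel block stays put and friction is exactly 36.2 N.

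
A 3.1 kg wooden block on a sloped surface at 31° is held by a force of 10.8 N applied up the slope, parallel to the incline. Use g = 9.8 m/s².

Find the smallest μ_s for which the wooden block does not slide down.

μ_s,min ≈ 0.186

N = m g cos θ = 26.04 N.
Friction must make up the shortfall along the incline: f = m g sin θ − P = 15.65 − 10.8 = 4.847 N.
At the threshold f = μ_s N, so μ_s,min = 4.847/26.04 = 0.186.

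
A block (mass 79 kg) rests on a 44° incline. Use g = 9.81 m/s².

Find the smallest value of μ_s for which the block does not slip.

μ_s,min ≈ 0.966

At the slip threshold m g sin θ = μ_s m g cos θ, so μ_s,min = tan θ.
μ_s,min = tan 44° = 0.966.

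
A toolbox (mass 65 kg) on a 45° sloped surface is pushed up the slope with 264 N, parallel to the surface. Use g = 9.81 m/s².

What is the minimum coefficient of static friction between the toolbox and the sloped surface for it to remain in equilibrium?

N = m g cos θ = 450.9 N.
Friction must make up the shortfall along the incline: f = m g sin θ − P = 450.9 − 264 = 186.9 N.
At the threshold f = μ_s N, so μ_s,min = 186.9/450.9 = 0.414.

μ_s,min ≈ 0.414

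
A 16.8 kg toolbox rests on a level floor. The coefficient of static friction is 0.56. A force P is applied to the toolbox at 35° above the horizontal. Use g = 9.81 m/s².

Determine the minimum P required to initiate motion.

N = m g − P sin α (the pull lifts the toolbox).
At impending slip, P cos α = μ_s N = μ_s (m g − P sin α).
Solving: P (cos α + μ_s sin α) = μ_s m g → P = 0.56×165/(cos 35° + 0.56 sin 35°) = 92.3/1.14 = 80.9 N.

P ≈ 80.9 N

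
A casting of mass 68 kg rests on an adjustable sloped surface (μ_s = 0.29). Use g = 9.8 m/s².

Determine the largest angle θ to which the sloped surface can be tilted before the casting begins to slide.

θ_max ≈ 16.2°

At the slip threshold, m g sin θ = μ_s · m g cos θ, so tan θ = μ_s.
θ_max = arctan(0.29) = 16.2°.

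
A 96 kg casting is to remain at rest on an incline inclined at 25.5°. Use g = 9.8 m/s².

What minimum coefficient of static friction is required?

μ_s,min ≈ 0.477

At the slip threshold m g sin θ = μ_s m g cos θ, so μ_s,min = tan θ.
μ_s,min = tan 25.5° = 0.477.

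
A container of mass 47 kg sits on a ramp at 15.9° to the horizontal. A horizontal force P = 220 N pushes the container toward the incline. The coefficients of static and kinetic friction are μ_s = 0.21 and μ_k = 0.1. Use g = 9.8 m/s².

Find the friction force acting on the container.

f ≈ 85.4 N (down the incline)

Normal direction: N = m g cos θ + P sin θ = 503.2 N.
Parallel to the incline: P cos θ − m g sin θ = 211.6 − 126.2 = 85.4 N; the friction needed to balance this is 85.4 N acting down the slope.
The limit of static friction is μ_s N = 105.7 N.
|f_req| = 85.4 ≤ 105.7 N → the container is in equilibrium; friction equals the required value.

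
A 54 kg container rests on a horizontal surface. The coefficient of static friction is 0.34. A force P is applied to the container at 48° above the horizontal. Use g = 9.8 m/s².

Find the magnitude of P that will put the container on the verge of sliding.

N = m g − P sin α (the pull lifts the container).
At impending slip, P cos α = μ_s N = μ_s (m g − P sin α).
Solving: P (cos α + μ_s sin α) = μ_s m g → P = 0.34×529/(cos 48° + 0.34 sin 48°) = 180/0.9218 = 195 N.

P ≈ 195 N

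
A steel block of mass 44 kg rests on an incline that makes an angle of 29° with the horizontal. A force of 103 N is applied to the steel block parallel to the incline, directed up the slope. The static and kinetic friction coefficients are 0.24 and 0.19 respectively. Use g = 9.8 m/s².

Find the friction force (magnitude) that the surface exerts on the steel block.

Perpendicular to the surface, N = m g cos θ = 44·9.8·cos 29° = 377.1 N.
Parallel to the incline, ΣF = 0 gives f = m g sin θ − P = 209 − 103 = 106 N (up-slope positive).
Static friction can supply at most μ_s N = 90.51 N.
Since |106| > 90.51 N, static friction cannot hold it; the steel block slides down the incline and kinetic friction applies: f = μ_k N = 0.19 × 377.1 = 71.7 N.

f ≈ 71.7 N (up the incline)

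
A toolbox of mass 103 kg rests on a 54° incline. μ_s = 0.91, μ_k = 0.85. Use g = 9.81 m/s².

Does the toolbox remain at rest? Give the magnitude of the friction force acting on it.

N = m g cos θ = 594 N.
Down-slope weight component: m g sin θ = 817 N.
μ_s N = 540 N.
817 > 540 N, so it slides; kinetic friction f = μ_k N = 0.85×594 = 505 N.

f ≈ 505 N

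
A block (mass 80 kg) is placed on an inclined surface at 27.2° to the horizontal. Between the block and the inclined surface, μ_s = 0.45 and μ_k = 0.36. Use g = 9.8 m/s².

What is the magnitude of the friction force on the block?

Perpendicular to the surface, N = m g cos θ = 80·9.8·cos 27.2° = 697.3 N.
Along the slope the weight component is m g sin θ = 358.4 N; friction must supply exactly this, acting up-slope.
Static friction can supply at most μ_s N = 313.8 N.
|358.4| exceeds 313.8 N, so the block slips down-slope; friction is kinetic, f = μ_k N = 0.36×697.3 = 251 N.

f ≈ 251 N (up the incline)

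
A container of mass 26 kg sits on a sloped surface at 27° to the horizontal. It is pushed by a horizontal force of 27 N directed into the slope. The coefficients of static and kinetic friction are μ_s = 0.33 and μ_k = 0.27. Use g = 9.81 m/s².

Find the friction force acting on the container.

f ≈ 64.7 N (up the incline)

The horizontal push has a component P sin θ into the surface, so N = m g cos θ + P sin θ = 227.3 + 12.26 = 239.5 N.
Along the incline, the net driving force (taking up-slope positive) is P cos θ − m g sin θ = 24.06 − 115.8 = -91.74 N, so equilibrium requires friction f = 91.74 N (up-slope).
Maximum static friction: μ_s N = 0.33 × 239.5 = 79.04 N.
The required 91.74 N exceeds the static limit, so the container slides down-slope and f = μ_k N = 0.27×239.5 = 64.7 N.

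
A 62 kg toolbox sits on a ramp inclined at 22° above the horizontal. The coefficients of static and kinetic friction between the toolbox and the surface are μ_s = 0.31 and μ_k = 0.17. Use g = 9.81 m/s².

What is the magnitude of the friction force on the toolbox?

The normal reaction is N = m g cos θ = 563.9 N.
Along the slope the weight component is m g sin θ = 227.8 N; friction must supply exactly this, acting up-slope.
Maximum static friction available: μ_s N = 0.31 × 563.9 = 174.8 N.
|227.8| exceeds 174.8 N, so the toolbox slips down-slope; friction is kinetic, f = μ_k N = 0.17×563.9 = 95.9 N.

f ≈ 95.9 N (up the incline)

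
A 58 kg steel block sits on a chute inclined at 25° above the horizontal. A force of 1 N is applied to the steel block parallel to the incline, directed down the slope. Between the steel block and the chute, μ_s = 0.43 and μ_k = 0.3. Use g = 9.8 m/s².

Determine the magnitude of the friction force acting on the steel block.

f ≈ 155 N (up the incline)

The normal reaction is N = m g cos θ = 515.1 N.
The friction needed for equilibrium is m g sin θ + P = 240.2 + 1 = 241.2 N, measured positive up-slope.
Static friction can supply at most μ_s N = 221.5 N.
|241.2| exceeds 221.5 N, so the steel block slips down-slope; friction is kinetic, f = μ_k N = 0.3×515.1 = 155 N.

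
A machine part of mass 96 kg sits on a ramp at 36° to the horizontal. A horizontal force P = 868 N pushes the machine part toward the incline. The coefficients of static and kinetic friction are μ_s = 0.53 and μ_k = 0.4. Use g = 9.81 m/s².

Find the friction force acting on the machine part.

f ≈ 149 N (down the incline)

The horizontal push has a component P sin θ into the surface, so N = m g cos θ + P sin θ = 761.9 + 510.2 = 1272 N.
Parallel to the incline: P cos θ − m g sin θ = 702.2 − 553.6 = 148.7 N; the friction needed to balance this is 148.7 N acting down the slope.
The limit of static friction is μ_s N = 674.2 N.
|f_req| = 148.7 ≤ 674.2 N → the machine part is in equilibrium; friction equals the required value.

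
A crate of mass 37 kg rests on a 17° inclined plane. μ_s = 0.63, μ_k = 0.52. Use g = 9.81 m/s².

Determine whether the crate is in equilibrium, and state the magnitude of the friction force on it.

N = m g cos θ = 347 N.
Down-slope weight component: m g sin θ = 106 N.
μ_s N = 219 N.
106 ≤ 219 N, so it stays put; friction = 106 N.

f ≈ 106 N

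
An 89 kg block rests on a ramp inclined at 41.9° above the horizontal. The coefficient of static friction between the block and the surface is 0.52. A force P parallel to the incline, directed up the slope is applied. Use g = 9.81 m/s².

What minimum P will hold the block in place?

P_min ≈ 245 N

The block tends to slide down (tan θ > μ_s), so at the point of impending slip friction acts up-slope at its limit: f = μ_s N.
P is parallel to the surface, so N = m g cos θ = 650 N.
Along the incline: P + μ_s N = m g sin θ, so P = 583 − 0.52×650 = 245 N.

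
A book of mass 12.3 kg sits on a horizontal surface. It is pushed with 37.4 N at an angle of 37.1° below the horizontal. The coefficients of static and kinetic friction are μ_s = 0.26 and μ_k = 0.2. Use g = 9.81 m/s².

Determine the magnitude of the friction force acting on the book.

f ≈ 29.8 N

N = m g + P sin α = 120.7 + 37.4×sin 37.1° = 143.2 N.
Horizontally, friction must balance P cos α = 29.83 N.
The static-friction limit is μ_s N = 37.24 N.
29.83 ≤ 37.24 N → static; friction equals the required 29.8 N.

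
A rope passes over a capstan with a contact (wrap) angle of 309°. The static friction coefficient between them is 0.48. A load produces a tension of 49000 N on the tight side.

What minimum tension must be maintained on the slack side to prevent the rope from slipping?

T_min ≈ 3680 N

Capstan equation at impending slip: T_tight/T_slack = e^{μβ}.
β = 309° = 5.393 rad; e^{μβ} = e^{0.48×5.393} = 13.31.
T_slack = T_tight / e^{μβ} = 49000 / 13.31 = 3680 N.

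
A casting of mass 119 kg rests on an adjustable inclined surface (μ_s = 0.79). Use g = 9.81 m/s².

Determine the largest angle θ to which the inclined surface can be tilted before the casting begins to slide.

θ_max ≈ 38.3°

At the slip threshold, m g sin θ = μ_s · m g cos θ, so tan θ = μ_s.
θ_max = arctan(0.79) = 38.3°.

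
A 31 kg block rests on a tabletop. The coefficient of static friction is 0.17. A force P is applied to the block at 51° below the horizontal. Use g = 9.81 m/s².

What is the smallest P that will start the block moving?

P ≈ 104 N

N = m g + P sin α (the push presses the block into the tabletop).
At impending slip, P cos α = μ_s N = μ_s (m g + P sin α).
Solving: P (cos α − μ_s sin α) = μ_s m g → P = 0.17×304/(cos 51° − 0.17 sin 51°) = 51.7/0.4972 = 104 N.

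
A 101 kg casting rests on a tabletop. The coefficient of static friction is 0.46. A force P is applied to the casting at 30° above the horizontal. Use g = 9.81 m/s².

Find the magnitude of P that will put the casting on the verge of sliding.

P ≈ 416 N

N = m g − P sin α (the pull lifts the casting).
At impending slip, P cos α = μ_s N = μ_s (m g − P sin α).
Solving: P (cos α + μ_s sin α) = μ_s m g → P = 0.46×991/(cos 30° + 0.46 sin 30°) = 456/1.096 = 416 N.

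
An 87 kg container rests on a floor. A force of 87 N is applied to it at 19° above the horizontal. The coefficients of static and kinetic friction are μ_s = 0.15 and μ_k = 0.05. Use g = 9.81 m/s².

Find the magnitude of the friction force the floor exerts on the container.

f ≈ 82.3 N

N = m g − P sin α = 853.5 − 87×sin 19° = 825.1 N.
Horizontally, friction must balance P cos α = 82.26 N.
μ_s N = 0.15 × 825.1 = 123.8 N.
Since 82.26 N does not exceed the limit, the container stays at rest and f = 82.3 N.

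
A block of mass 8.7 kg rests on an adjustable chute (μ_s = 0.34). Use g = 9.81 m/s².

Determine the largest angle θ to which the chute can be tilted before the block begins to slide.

At the slip threshold, m g sin θ = μ_s · m g cos θ, so tan θ = μ_s.
θ_max = arctan(0.34) = 18.8°.

θ_max ≈ 18.8°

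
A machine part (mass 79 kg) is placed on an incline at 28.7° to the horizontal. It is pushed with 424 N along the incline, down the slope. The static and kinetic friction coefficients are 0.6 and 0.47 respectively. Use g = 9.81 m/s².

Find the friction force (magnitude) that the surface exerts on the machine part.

Normal force: N = m g cos θ = 79 × 9.81 × cos 28.7° = 679.8 N.
For equilibrium along the incline the friction force must supply f = m g sin θ + P = 372.2 + 424 = 796.2 N (positive meaning up-slope).
Static friction can supply at most μ_s N = 407.9 N.
|796.2| exceeds 407.9 N, so the machine part slips down-slope; friction is kinetic, f = μ_k N = 0.47×679.8 = 319 N.

f ≈ 319 N (up the incline)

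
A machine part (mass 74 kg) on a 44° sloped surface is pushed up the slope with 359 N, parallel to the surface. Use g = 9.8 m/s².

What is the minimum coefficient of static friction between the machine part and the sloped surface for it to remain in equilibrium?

N = m g cos θ = 521.7 N.
Friction must make up the shortfall along the incline: f = m g sin θ − P = 503.8 − 359 = 144.8 N.
At the threshold f = μ_s N, so μ_s,min = 144.8/521.7 = 0.278.

μ_s,min ≈ 0.278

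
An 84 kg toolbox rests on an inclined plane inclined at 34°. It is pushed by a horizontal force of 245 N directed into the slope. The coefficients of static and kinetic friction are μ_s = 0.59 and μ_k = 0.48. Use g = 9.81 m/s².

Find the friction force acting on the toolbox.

f ≈ 258 N (up the incline)

Normal direction: N = m g cos θ + P sin θ = 820.2 N.
Along the incline, the net driving force (taking up-slope positive) is P cos θ − m g sin θ = 203.1 − 460.8 = -257.7 N, so equilibrium requires friction f = 257.7 N (up-slope).
Maximum static friction: μ_s N = 0.59 × 820.2 = 483.9 N.
|f_req| = 257.7 ≤ 483.9 N → the toolbox is in equilibrium; friction equals the required value.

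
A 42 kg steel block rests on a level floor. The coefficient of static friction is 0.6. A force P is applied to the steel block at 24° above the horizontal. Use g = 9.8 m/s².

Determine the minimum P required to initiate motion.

P ≈ 213 N

N = m g − P sin α (the pull lifts the steel block).
At impending slip, P cos α = μ_s N = μ_s (m g − P sin α).
Solving: P (cos α + μ_s sin α) = μ_s m g → P = 0.6×412/(cos 24° + 0.6 sin 24°) = 247/1.158 = 213 N.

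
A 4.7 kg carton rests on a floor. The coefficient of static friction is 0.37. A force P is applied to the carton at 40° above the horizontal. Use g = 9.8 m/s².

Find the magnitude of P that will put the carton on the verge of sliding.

P ≈ 17 N

N = m g − P sin α (the pull lifts the carton).
At impending slip, P cos α = μ_s N = μ_s (m g − P sin α).
Solving: P (cos α + μ_s sin α) = μ_s m g → P = 0.37×46.1/(cos 40° + 0.37 sin 40°) = 17/1.004 = 17 N.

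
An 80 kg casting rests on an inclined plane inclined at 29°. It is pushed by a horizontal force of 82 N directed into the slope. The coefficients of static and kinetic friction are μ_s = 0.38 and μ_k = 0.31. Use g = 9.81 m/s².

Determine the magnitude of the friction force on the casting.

f ≈ 225 N (up the incline)

Resolve perpendicular to the incline: N = m g cos θ + P sin θ = 80×9.81×cos 29° + 82×sin 29° = 726.2 N.
Along the incline, the net driving force (taking up-slope positive) is P cos θ − m g sin θ = 71.72 − 380.5 = -308.8 N, so equilibrium requires friction f = 308.8 N (up-slope).
The limit of static friction is μ_s N = 275.9 N.
|f_req| = 308.8 > 275.9 N → the casting slides down the incline; f = μ_k N = 0.31 × 726.2 = 225 N.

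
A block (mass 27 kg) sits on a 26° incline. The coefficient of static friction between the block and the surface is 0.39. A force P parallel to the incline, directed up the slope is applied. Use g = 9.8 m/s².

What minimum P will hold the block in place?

P_min ≈ 23.2 N

The block tends to slide down (tan θ > μ_s), so at the point of impending slip friction acts up-slope at its limit: f = μ_s N.
P is parallel to the surface, so N = m g cos θ = 238 N.
Along the incline: P + μ_s N = m g sin θ, so P = 116 − 0.39×238 = 23.2 N.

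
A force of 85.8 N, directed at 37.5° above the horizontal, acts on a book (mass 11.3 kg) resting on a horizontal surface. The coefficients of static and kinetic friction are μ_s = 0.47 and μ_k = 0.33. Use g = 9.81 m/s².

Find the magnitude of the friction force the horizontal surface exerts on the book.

N = m g − P sin α = 110.9 − 85.8×sin 37.5° = 58.62 N.
Horizontally, friction must balance P cos α = 68.07 N.
The static-friction limit is μ_s N = 27.55 N.
The required friction exceeds μ_s N, so the book moves and f = μ_k N = 19.3 N.

f ≈ 19.3 N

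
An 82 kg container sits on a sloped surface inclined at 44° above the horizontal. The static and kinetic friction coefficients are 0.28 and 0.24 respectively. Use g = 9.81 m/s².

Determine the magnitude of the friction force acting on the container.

f ≈ 139 N (up the incline)

Perpendicular to the surface, N = m g cos θ = 82·9.81·cos 44° = 578.7 N.
Along the slope the weight component is m g sin θ = 558.8 N; friction must supply exactly this, acting up-slope.
The static-friction ceiling is μ_s N = 0.28 × 578.7 = 162 N.
Since |558.8| > 162 N, static friction cannot hold it; the container slides down the incline and kinetic friction applies: f = μ_k N = 0.24 × 578.7 = 139 N.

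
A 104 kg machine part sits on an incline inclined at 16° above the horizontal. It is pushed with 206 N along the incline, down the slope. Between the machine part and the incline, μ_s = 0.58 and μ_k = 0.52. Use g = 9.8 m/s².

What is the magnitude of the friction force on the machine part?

f ≈ 487 N (up the incline)

Normal force: N = m g cos θ = 104 × 9.8 × cos 16° = 979.7 N.
Parallel to the incline, ΣF = 0 gives f = m g sin θ + P = 280.9 + 206 = 486.9 N (up-slope positive).
The static-friction ceiling is μ_s N = 0.58 × 979.7 = 568.2 N.
Since |486.9| ≤ 568.2 N, static friction is sufficient; f equals the required value, not μ_s N.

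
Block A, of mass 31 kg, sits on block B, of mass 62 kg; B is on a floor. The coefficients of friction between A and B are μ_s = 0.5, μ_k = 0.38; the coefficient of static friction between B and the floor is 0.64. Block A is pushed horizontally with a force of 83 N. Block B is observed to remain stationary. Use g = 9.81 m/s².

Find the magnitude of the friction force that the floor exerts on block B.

f ≈ 83 N

Between the blocks, N₁ = m_A g = 304.1 N.
So the A–B interface can sustain at most μ_s N₁ = 152.1 N of static friction.
P = 83 N is within that limit, so A and B move together (both at rest); the A–B friction is simply f₁ = P = 83 N.
B experiences an equal 83 N forward from A (third law). B is in equilibrium, so the floor supplies f₂ = 83 N of static friction (limit μ_s(m_A+m_B)g = 583.9 N, not exceeded).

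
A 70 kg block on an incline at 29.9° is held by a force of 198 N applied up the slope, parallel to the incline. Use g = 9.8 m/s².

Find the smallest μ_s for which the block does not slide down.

μ_s,min ≈ 0.242

N = m g cos θ = 594.7 N.
Friction must make up the shortfall along the incline: f = m g sin θ − P = 342 − 198 = 144 N.
At the threshold f = μ_s N, so μ_s,min = 144/594.7 = 0.242.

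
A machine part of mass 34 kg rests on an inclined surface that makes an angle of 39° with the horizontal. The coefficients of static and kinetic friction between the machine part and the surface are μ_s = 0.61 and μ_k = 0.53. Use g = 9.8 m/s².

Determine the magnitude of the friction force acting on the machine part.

f ≈ 137 N (up the incline)

Perpendicular to the surface, N = m g cos θ = 34·9.8·cos 39° = 258.9 N.
Along the slope the weight component is m g sin θ = 209.7 N; friction must supply exactly this, acting up-slope.
The static-friction ceiling is μ_s N = 0.61 × 258.9 = 158 N.
|209.7| exceeds 158 N, so the machine part slips down-slope; friction is kinetic, f = μ_k N = 0.53×258.9 = 137 N.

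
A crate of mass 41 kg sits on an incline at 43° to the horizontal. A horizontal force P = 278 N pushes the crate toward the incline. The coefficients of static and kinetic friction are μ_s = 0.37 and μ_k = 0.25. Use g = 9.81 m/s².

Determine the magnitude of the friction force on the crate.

The horizontal push has a component P sin θ into the surface, so N = m g cos θ + P sin θ = 294.2 + 189.6 = 483.8 N.
Parallel to the incline: P cos θ − m g sin θ = 203.3 − 274.3 = -70.99 N; the friction needed to balance this is 70.99 N acting up the slope.
Maximum static friction: μ_s N = 0.37 × 483.8 = 179 N.
Since 70.99 N is within the 179 N limit, the crate stays put and friction is exactly 71 N.

f ≈ 71 N (up the incline)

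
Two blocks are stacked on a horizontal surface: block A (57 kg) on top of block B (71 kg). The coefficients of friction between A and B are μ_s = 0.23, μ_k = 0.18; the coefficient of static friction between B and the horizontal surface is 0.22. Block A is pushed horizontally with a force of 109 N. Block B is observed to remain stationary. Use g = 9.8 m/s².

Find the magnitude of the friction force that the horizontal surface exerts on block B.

f ≈ 109 N

Normal force at the A–B interface: N₁ = m_A g = 558.6 N.
So the A–B interface can sustain at most μ_s N₁ = 128.5 N of static friction.
P = 109 N is within that limit, so A and B move together (both at rest); the A–B friction is simply f₁ = P = 109 N.
B experiences an equal 109 N forward from A (third law). B is in equilibrium, so the floor supplies f₂ = 109 N of static friction (limit μ_s(m_A+m_B)g = 276 N, not exceeded).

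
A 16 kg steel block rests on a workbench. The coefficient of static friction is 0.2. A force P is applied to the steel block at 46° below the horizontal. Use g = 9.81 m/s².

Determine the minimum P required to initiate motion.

P ≈ 57 N

N = m g + P sin α (the push presses the steel block into the workbench).
At impending slip, P cos α = μ_s N = μ_s (m g + P sin α).
Solving: P (cos α − μ_s sin α) = μ_s m g → P = 0.2×157/(cos 46° − 0.2 sin 46°) = 31.4/0.5508 = 57 N.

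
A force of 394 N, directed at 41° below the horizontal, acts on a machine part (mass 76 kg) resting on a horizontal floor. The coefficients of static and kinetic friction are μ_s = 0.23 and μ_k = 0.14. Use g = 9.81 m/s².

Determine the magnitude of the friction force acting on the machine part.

f ≈ 141 N

The vertical component of P adds to the normal force: N = m g + P sin α = 745.6 + 258.5 = 1004 N.
Horizontally, friction must balance P cos α = 297.4 N.
The static-friction limit is μ_s N = 230.9 N.
The required friction exceeds μ_s N, so the machine part moves and f = μ_k N = 141 N.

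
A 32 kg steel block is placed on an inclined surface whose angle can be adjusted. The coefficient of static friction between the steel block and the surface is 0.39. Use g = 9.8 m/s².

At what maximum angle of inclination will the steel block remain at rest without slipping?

θ_max ≈ 21.3°

At the slip threshold, m g sin θ = μ_s · m g cos θ, so tan θ = μ_s.
θ_max = arctan(0.39) = 21.3°.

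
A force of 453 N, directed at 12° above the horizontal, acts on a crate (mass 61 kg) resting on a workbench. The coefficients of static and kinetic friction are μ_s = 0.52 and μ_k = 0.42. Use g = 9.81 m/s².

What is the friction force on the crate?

f ≈ 212 N

N = m g − P sin α = 598.4 − 453×sin 12° = 504.2 N.
For equilibrium, f = P cos α = 453×cos 12° = 443.1 N.
The static-friction limit is μ_s N = 262.2 N.
The required friction exceeds μ_s N, so the crate moves and f = μ_k N = 212 N.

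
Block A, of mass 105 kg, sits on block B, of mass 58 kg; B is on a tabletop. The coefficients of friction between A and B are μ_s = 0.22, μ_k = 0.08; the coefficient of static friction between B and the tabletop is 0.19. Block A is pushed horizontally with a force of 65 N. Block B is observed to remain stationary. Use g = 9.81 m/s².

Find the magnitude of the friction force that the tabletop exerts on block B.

f ≈ 65 N

Between the blocks, N₁ = m_A g = 1030 N.
So the A–B interface can sustain at most μ_s N₁ = 226.6 N of static friction.
P = 65 N is within that limit, so A and B move together (both at rest); the A–B friction is simply f₁ = P = 65 N.
By Newton's third law B feels 65 N forward from A. With B stationary, the floor's static friction on B balances it: f₂ = 65 N (well within μ_s(m_A+m_B)g = 303.8 N).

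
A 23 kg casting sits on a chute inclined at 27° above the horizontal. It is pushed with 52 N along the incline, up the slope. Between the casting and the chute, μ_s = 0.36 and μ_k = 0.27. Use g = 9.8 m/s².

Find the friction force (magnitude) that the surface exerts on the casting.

f ≈ 50.3 N (up the incline)

Normal force: N = m g cos θ = 23 × 9.8 × cos 27° = 200.8 N.
The friction needed for equilibrium is m g sin θ − P = 102.3 − 52 = 50.33 N, measured positive up-slope.
Maximum static friction available: μ_s N = 0.36 × 200.8 = 72.3 N.
Since |50.33| ≤ 72.3 N, static friction is sufficient; f equals the required value, not μ_s N.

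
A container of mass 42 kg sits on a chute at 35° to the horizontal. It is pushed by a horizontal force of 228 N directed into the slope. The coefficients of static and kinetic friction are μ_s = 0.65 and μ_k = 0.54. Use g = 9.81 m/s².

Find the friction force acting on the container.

f ≈ 49.6 N (up the incline)

Normal direction: N = m g cos θ + P sin θ = 468.3 N.
Parallel to the incline: P cos θ − m g sin θ = 186.8 − 236.3 = -49.56 N; the friction needed to balance this is 49.56 N acting up the slope.
The limit of static friction is μ_s N = 304.4 N.
Since 49.56 N is within the 304.4 N limit, the container stays put and friction is exactly 49.6 N.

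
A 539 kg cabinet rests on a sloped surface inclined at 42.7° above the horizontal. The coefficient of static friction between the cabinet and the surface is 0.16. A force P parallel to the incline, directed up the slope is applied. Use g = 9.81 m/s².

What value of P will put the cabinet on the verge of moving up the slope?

At impending motion up the slope, friction acts down-slope at its limit: f = μ_s N.
P is parallel to the surface, so N = m g cos θ = 3890 N.
Along the incline: P = m g sin θ + μ_s N = 3590 + 0.16×3890 = 4210 N.

P ≈ 4210 N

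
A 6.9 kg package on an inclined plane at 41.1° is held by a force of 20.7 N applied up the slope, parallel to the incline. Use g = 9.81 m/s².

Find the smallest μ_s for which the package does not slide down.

μ_s,min ≈ 0.467

N = m g cos θ = 51.01 N.
Friction must make up the shortfall along the incline: f = m g sin θ − P = 44.5 − 20.7 = 23.8 N.
At the threshold f = μ_s N, so μ_s,min = 23.8/51.01 = 0.467.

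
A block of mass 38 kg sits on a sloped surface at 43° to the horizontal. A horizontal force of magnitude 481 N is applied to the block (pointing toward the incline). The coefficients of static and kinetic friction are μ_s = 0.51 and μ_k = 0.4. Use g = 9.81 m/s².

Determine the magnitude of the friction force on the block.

Resolve perpendicular to the incline: N = m g cos θ + P sin θ = 38×9.81×cos 43° + 481×sin 43° = 600.7 N.
Along the incline, the net driving force (taking up-slope positive) is P cos θ − m g sin θ = 351.8 − 254.2 = 97.55 N, so equilibrium requires friction f = -97.55 N (down-slope).
Maximum static friction: μ_s N = 0.51 × 600.7 = 306.3 N.
|f_req| = 97.55 ≤ 306.3 N → the block is in equilibrium; friction equals the required value.

f ≈ 97.5 N (down the incline)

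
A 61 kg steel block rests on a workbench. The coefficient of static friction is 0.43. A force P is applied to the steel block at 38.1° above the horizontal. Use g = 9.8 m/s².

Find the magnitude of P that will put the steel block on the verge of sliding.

P ≈ 244 N

N = m g − P sin α (the pull lifts the steel block).
At impending slip, P cos α = μ_s N = μ_s (m g − P sin α).
Solving: P (cos α + μ_s sin α) = μ_s m g → P = 0.43×598/(cos 38.1° + 0.43 sin 38.1°) = 257/1.052 = 244 N.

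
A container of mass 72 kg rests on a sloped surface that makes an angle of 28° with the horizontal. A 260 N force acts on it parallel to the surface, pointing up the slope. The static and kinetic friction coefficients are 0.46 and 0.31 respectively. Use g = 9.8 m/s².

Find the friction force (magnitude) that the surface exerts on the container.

The normal reaction is N = m g cos θ = 623 N.
The friction needed for equilibrium is m g sin θ − P = 331.3 − 260 = 71.26 N, measured positive up-slope.
Maximum static friction available: μ_s N = 0.46 × 623 = 286.6 N.
Since |71.26| ≤ 286.6 N, the container remains in static equilibrium and friction takes exactly the required value.

f ≈ 71.3 N (up the incline)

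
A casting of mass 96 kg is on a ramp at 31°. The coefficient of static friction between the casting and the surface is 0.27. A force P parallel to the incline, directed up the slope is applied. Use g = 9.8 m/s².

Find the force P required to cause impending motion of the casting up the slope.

At impending motion up the slope, friction acts down-slope at its limit: f = μ_s N.
P is parallel to the surface, so N = m g cos θ = 806 N.
Along the incline: P = m g sin θ + μ_s N = 485 + 0.27×806 = 702 N.

P ≈ 702 N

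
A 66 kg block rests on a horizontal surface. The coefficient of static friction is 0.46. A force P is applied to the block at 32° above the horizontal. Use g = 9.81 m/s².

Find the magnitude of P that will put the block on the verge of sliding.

P ≈ 273 N

N = m g − P sin α (the pull lifts the block).
At impending slip, P cos α = μ_s N = μ_s (m g − P sin α).
Solving: P (cos α + μ_s sin α) = μ_s m g → P = 0.46×647/(cos 32° + 0.46 sin 32°) = 298/1.092 = 273 N.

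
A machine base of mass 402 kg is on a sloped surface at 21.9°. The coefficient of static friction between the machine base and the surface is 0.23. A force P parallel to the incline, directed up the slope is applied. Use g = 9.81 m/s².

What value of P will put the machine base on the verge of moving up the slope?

At impending motion up the slope, friction acts down-slope at its limit: f = μ_s N.
P is parallel to the surface, so N = m g cos θ = 3660 N.
Along the incline: P = m g sin θ + μ_s N = 1470 + 0.23×3660 = 2310 N.

P ≈ 2310 N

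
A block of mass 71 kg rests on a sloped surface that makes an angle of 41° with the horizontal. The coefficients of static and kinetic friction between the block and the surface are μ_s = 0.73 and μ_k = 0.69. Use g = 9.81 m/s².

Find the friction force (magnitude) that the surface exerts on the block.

f ≈ 363 N (up the incline)

The normal reaction is N = m g cos θ = 525.7 N.
Along the slope the weight component is m g sin θ = 457 N; friction must supply exactly this, acting up-slope.
The static-friction ceiling is μ_s N = 0.73 × 525.7 = 383.7 N.
|457| exceeds 383.7 N, so the block slips down-slope; friction is kinetic, f = μ_k N = 0.69×525.7 = 363 N.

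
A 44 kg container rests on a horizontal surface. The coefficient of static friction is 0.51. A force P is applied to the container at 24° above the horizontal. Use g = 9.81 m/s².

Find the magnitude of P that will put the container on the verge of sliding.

N = m g − P sin α (the pull lifts the container).
At impending slip, P cos α = μ_s N = μ_s (m g − P sin α).
Solving: P (cos α + μ_s sin α) = μ_s m g → P = 0.51×432/(cos 24° + 0.51 sin 24°) = 220/1.121 = 196 N.

P ≈ 196 N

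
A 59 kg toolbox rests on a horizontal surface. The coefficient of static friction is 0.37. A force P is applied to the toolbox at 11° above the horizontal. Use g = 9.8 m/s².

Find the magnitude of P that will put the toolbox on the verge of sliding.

P ≈ 203 N

N = m g − P sin α (the pull lifts the toolbox).
At impending slip, P cos α = μ_s N = μ_s (m g − P sin α).
Solving: P (cos α + μ_s sin α) = μ_s m g → P = 0.37×578/(cos 11° + 0.37 sin 11°) = 214/1.052 = 203 N.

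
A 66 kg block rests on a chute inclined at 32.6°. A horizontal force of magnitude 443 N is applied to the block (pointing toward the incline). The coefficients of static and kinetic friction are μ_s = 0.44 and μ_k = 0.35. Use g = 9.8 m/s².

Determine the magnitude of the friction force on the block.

f ≈ 24.7 N (down the incline)

Resolve perpendicular to the incline: N = m g cos θ + P sin θ = 66×9.8×cos 32.6° + 443×sin 32.6° = 783.6 N.
Parallel to the incline: P cos θ − m g sin θ = 373.2 − 348.5 = 24.73 N; the friction needed to balance this is 24.73 N acting down the slope.
The limit of static friction is μ_s N = 344.8 N.
|f_req| = 24.73 ≤ 344.8 N → the block is in equilibrium; friction equals the required value.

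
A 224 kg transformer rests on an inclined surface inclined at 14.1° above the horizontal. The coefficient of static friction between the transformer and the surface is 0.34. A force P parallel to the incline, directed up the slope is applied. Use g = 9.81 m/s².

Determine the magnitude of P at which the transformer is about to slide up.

At impending motion up the slope, friction acts down-slope at its limit: f = μ_s N.
P is parallel to the surface, so N = m g cos θ = 2130 N.
Along the incline: P = m g sin θ + μ_s N = 535 + 0.34×2130 = 1260 N.

P ≈ 1260 N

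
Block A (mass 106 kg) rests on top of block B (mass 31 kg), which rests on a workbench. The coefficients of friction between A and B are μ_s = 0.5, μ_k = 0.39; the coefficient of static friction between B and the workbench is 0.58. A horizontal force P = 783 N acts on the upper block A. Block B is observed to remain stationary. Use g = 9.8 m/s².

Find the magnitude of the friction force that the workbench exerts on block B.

Between the blocks, N₁ = m_A g = 1039 N.
So the A–B interface can sustain at most μ_s N₁ = 519.4 N of static friction.
P = 783 N exceeds that limit, so A slips over B and the interface friction becomes kinetic: f₁ = μ_k N₁ = 0.39×1039 = 405 N.
By Newton's third law B feels 405 N forward from A. With B stationary, the floor's static friction on B balances it: f₂ = 405 N (well within μ_s(m_A+m_B)g = 778.7 N).

f ≈ 405 N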